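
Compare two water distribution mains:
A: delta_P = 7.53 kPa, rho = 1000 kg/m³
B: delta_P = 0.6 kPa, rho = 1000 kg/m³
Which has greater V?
V(A) = 3.881 m/s, V(B) = 1.095 m/s. Answer: A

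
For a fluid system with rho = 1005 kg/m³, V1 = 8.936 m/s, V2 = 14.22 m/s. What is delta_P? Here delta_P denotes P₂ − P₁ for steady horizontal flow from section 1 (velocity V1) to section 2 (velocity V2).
Formula: \Delta P = \frac{1}{2} \rho (V_1^2 - V_2^2)
delta_P = 0.5·1005·(8.936² − 14.22²)/1000 = -61.48 kPa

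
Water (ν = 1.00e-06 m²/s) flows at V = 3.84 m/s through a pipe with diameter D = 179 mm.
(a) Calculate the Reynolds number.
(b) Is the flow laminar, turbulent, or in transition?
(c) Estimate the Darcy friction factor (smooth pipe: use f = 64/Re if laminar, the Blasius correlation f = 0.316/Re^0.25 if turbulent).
(a) Re = V·D/ν = 3.84·0.179/1.00e-06 = 687360
(b) Flow regime: turbulent (Re > 4000)
(c) Friction factor: f = 0.316/Re^0.25 = 0.316/687360^0.25 = 0.01097 (Blasius is strictly valid for Re ≲ 1e5; used here as the smooth-pipe estimate the problem specifies)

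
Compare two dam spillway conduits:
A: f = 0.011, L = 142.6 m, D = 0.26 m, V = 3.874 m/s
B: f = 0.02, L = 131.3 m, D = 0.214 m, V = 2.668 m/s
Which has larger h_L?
h_L(A) = 4.615 m, h_L(B) = 4.452 m. Answer: A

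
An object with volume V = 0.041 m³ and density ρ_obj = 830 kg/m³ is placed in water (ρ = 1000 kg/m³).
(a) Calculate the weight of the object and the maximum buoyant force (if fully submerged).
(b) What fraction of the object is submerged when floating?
(a) W=rho_obj*g*V=830*9.81*0.041=333.8 N; F_B(max)=rho*g*V=1000*9.81*0.041=402.2 N
(b) Floating fraction=rho_obj/rho=830/1000=0.830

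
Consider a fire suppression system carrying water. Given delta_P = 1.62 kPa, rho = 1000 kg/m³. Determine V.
Formula: V = \sqrt{\frac{2 \Delta P}{\rho}}
V = √(2·(1.62·1000)/1000) = 1.8 m/s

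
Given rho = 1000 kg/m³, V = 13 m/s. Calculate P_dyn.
Formula: P_{dyn} = \frac{1}{2} \rho V^2
P_dyn = 0.5·1000·13²/1000 = 84.5 kPa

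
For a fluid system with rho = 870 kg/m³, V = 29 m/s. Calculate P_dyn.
Formula: P_{dyn} = \frac{1}{2} \rho V^2
P_dyn = 0.5·870·29²/1000 = 365.8 kPa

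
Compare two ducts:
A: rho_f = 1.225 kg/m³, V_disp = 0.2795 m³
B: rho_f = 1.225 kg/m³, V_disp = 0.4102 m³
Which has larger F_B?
F_B(A) = 3.359 N, F_B(B) = 4.929 N. Answer: B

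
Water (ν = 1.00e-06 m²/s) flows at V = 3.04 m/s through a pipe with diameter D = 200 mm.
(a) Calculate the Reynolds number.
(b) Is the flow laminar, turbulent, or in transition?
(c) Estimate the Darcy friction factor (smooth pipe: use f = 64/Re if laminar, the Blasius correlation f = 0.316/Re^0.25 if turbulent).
(a) Re = V·D/ν = 3.04·0.2/1.00e-06 = 608000
(b) Flow regime: turbulent (Re > 4000)
(c) Friction factor: f = 0.316/Re^0.25 = 0.316/608000^0.25 = 0.01132 (Blasius is strictly valid for Re ≲ 1e5; used here as the smooth-pipe estimate the problem specifies)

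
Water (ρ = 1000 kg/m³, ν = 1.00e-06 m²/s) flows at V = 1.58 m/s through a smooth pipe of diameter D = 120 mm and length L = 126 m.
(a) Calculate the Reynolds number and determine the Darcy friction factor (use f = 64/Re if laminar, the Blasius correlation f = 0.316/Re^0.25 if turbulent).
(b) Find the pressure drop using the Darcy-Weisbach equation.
(a) Re = V·D/ν = 1.58·0.12/1.00e-06 = 189600 → turbulent (Re > 4000); f = 0.316/Re^0.25 = 0.316/189600^0.25 = 0.015144 (Blasius is strictly valid for Re ≲ 1e5; used here as the smooth-pipe estimate the problem specifies)
(b) Darcy-Weisbach: ΔP = f·(L/D)·½ρV²/1000 = 0.015144·(126/0.120)·½·1000·1.58²/1000 = 19.85 kPa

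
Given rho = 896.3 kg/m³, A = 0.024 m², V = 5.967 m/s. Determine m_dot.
Formula: \dot{m} = \rho A V
m_dot = 896.3·0.024·5.967 = 128.4 kg/s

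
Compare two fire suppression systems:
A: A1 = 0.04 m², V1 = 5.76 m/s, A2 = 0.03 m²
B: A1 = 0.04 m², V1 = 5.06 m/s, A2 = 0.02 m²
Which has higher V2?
V2(A) = 7.68 m/s, V2(B) = 10.12 m/s. Answer: B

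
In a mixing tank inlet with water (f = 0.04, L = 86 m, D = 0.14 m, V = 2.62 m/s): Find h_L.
Formula: h_L = f \frac{L}{D} \frac{V^2}{2g}
h_L = 0.04·(86/0.14)·2.62²/(2·9.81) = 8.597 m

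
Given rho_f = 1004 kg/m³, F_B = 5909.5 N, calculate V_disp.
Formula: F_B = \rho_f g V_{disp}
Substituting knowns: 5909.5 = 1004·9.81·V_disp
Solving for V_disp: V_disp = 5909.5/(1004·9.81) = 0.6 m³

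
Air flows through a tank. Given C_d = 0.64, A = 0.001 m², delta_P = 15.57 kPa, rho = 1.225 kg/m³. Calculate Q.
Formula: Q = C_d A \sqrt{\frac{2 \Delta P}{\rho}}
Q = 0.64·0.001·√(2·(15.57·1000)/1.225)·1000 = 102 L/s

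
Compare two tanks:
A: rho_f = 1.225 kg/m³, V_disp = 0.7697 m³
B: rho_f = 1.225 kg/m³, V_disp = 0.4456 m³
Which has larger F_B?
F_B(A) = 9.25 N, F_B(B) = 5.355 N. Answer: A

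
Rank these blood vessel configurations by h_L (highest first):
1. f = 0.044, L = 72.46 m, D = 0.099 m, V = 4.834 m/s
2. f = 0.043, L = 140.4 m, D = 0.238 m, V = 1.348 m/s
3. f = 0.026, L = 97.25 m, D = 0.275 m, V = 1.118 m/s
Case 1: h_L = 38.36 m
Case 2: h_L = 2.349 m
Case 3: h_L = 0.5858 m
Ranking (highest first): 1, 2, 3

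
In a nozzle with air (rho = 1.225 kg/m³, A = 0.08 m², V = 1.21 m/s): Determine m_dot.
Formula: \dot{m} = \rho A V
m_dot = 1.225·0.08·1.21 = 0.1186 kg/s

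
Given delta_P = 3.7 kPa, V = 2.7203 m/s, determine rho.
Formula: V = \sqrt{\frac{2 \Delta P}{\rho}}
Substituting knowns: 2.7203 = √(2·(3.7·1000)/rho)
Solving for rho: rho = 2·(3.7·1000)/2.7203² = 1000 kg/m³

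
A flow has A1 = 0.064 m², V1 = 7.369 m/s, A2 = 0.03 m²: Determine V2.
Formula: V_2 = \frac{A_1 V_1}{A_2}
V2 = 0.064·7.369/0.03 = 15.72 m/s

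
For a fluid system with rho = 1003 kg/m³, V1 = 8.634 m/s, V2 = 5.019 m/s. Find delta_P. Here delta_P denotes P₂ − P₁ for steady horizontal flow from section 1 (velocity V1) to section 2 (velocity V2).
Formula: \Delta P = \frac{1}{2} \rho (V_1^2 - V_2^2)
delta_P = 0.5·1003·(8.634² − 5.019²)/1000 = 24.75 kPa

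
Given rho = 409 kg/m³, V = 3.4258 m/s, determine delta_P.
Formula: V = \sqrt{\frac{2 \Delta P}{\rho}}
Substituting knowns: 3.4258 = √(2·(delta_P·1000)/409)
Solving for delta_P: delta_P = 3.4258²·409/2/1000 = 2.4 kPa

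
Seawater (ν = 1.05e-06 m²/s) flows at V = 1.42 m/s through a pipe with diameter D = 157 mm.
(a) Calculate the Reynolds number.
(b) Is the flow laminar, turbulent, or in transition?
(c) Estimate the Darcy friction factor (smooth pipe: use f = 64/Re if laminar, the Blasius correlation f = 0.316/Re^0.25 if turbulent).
(a) Re = V·D/ν = 1.42·0.157/1.05e-06 = 212320
(b) Flow regime: turbulent (Re > 4000)
(c) Friction factor: f = 0.316/Re^0.25 = 0.316/212320^0.25 = 0.01472 (Blasius is strictly valid for Re ≲ 1e5; used here as the smooth-pipe estimate the problem specifies)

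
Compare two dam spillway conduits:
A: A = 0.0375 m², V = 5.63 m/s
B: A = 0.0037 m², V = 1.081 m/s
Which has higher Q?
Q(A) = 211.1 L/s, Q(B) = 4 L/s. Answer: A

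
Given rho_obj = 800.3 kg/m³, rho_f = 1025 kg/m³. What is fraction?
Formula: f_{sub} = \frac{\rho_{obj}}{\rho_f}
fraction = 800.3/1025 = 0.7808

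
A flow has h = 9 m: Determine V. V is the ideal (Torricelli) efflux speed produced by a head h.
Formula: V = \sqrt{2 g h}
V = √(2·9.81·9) = 13.29 m/s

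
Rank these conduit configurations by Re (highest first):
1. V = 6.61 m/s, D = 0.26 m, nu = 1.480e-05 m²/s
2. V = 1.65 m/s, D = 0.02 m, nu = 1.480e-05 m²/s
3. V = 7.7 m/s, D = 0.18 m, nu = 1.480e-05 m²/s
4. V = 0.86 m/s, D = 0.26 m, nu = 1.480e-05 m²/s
Case 1: Re = 116122
Case 2: Re = 2230
Case 3: Re = 93649
Case 4: Re = 15108
Ranking (highest first): 1, 3, 4, 2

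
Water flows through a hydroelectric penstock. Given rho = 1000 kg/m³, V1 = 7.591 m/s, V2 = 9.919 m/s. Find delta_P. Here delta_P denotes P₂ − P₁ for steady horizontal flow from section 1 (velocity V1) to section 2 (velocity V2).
Formula: \Delta P = \frac{1}{2} \rho (V_1^2 - V_2^2)
delta_P = 0.5·1000·(7.591² − 9.919²)/1000 = -20.38 kPa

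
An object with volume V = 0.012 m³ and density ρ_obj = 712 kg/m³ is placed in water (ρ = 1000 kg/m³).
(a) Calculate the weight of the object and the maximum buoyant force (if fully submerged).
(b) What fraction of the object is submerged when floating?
(a) W=rho_obj*g*V=712*9.81*0.012=83.8 N; F_B(max)=rho*g*V=1000*9.81*0.012=117.7 N
(b) Floating fraction=rho_obj/rho=712/1000=0.712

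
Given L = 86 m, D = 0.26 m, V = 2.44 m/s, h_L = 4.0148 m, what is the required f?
Formula: h_L = f \frac{L}{D} \frac{V^2}{2g}
Substituting knowns: 4.0148 = f·(86/0.26)·2.44²/(2·9.81)
Solving for f: f = 4.0148·2·9.81/((86/0.26)·2.44²) = 0.04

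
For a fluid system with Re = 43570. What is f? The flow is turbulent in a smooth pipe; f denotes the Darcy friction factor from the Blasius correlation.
Formula: f = \frac{0.316}{Re^{0.25}}
f = 0.316/43570^0.25 = 0.02187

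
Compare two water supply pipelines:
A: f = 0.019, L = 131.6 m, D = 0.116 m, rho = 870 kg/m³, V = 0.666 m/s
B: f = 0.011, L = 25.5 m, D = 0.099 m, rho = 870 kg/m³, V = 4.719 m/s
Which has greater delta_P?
delta_P(A) = 4.159 kPa, delta_P(B) = 27.45 kPa. Answer: B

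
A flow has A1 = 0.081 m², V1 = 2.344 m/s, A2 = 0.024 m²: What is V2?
Formula: V_2 = \frac{A_1 V_1}{A_2}
V2 = 0.081·2.344/0.024 = 7.911 m/s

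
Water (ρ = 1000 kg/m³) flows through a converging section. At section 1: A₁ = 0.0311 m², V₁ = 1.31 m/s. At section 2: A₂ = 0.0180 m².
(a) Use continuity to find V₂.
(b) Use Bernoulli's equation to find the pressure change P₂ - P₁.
(a) Continuity: A₁V₁=A₂V₂ -> V₂=A₁V₁/A₂=0.0311*1.31/0.0180=2.26 m/s
(b) Bernoulli: P₂-P₁=0.5*rho*(V₁^2-V₂^2)/1000=0.5*1000*(1.31^2-2.26^2)/1000=-1.696 kPa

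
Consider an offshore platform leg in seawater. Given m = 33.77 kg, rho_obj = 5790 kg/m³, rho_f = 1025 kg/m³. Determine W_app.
Formula: W_{app} = mg\left(1 - \frac{\rho_f}{\rho_{obj}}\right)
W_app = 33.77·9.81·(1 − 1025/5790) = 272.6 N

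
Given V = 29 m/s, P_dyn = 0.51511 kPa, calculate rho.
Formula: P_{dyn} = \frac{1}{2} \rho V^2
Substituting knowns: 0.51511 = 0.5·rho·29²/1000
Solving for rho: rho = 2·(0.51511·1000)/29² = 1.225 kg/m³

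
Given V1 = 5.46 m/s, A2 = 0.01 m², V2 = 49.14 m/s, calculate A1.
Formula: V_2 = \frac{A_1 V_1}{A_2}
Substituting knowns: 49.14 = A1·5.46/0.01
Solving for A1: A1 = 49.14·0.01/5.46 = 0.09 m²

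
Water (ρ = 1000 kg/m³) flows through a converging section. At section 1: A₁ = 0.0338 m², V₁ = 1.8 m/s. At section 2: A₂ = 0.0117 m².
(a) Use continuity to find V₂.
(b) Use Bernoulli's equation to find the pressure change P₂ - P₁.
(a) Continuity: A₁V₁=A₂V₂ -> V₂=A₁V₁/A₂=0.0338*1.8/0.0117=5.20 m/s
(b) Bernoulli: P₂-P₁=0.5*rho*(V₁^2-V₂^2)/1000=0.5*1000*(1.8^2-5.20^2)/1000=-11.9 kPa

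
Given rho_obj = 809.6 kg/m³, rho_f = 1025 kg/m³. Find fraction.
Formula: f_{sub} = \frac{\rho_{obj}}{\rho_f}
fraction = 809.6/1025 = 0.7899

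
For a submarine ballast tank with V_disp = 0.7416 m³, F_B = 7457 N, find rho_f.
Formula: F_B = \rho_f g V_{disp}
Substituting knowns: 7457 = rho_f·9.81·0.7416
Solving for rho_f: rho_f = 7457/(9.81·0.7416) = 1025 kg/m³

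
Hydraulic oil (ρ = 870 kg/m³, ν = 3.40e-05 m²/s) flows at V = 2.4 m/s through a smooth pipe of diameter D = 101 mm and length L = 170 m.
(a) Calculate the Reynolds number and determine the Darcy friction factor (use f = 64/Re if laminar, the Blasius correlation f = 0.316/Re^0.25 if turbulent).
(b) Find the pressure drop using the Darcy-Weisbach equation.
(a) Re = V·D/ν = 2.4·0.101/3.40e-05 = 7129.4 → turbulent (Re > 4000); f = 0.316/Re^0.25 = 0.316/7129.4^0.25 = 0.034389
(b) Darcy-Weisbach: ΔP = f·(L/D)·½ρV²/1000 = 0.034389·(170/0.101)·½·870·2.4²/1000 = 145 kPa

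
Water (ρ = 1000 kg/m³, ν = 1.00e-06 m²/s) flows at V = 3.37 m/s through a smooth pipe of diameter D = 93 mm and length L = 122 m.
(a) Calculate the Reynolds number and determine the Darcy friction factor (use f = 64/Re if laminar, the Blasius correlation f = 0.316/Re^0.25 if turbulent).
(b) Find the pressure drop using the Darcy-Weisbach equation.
(a) Re = V·D/ν = 3.37·0.093/1.00e-06 = 313410 → turbulent (Re > 4000); f = 0.316/Re^0.25 = 0.316/313410^0.25 = 0.013355 (Blasius is strictly valid for Re ≲ 1e5; used here as the smooth-pipe estimate the problem specifies)
(b) Darcy-Weisbach: ΔP = f·(L/D)·½ρV²/1000 = 0.013355·(122/0.093)·½·1000·3.37²/1000 = 99.48 kPa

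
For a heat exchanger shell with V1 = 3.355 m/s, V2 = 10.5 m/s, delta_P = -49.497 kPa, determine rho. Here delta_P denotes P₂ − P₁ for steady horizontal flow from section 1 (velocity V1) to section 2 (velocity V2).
Formula: \Delta P = \frac{1}{2} \rho (V_1^2 - V_2^2)
Substituting knowns: -49.497 = 0.5·rho·(3.355² − 10.5²)/1000
Solving for rho: rho = 2·(-49.497·1000)/(3.355² − 10.5²) = 1000 kg/m³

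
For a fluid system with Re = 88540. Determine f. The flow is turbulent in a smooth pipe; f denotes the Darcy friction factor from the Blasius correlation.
Formula: f = \frac{0.316}{Re^{0.25}}
f = 0.316/88540^0.25 = 0.01832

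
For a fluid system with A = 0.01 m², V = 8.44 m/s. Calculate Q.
Formula: Q = A V
Q = 0.01·8.44·1000 = 84.4 L/s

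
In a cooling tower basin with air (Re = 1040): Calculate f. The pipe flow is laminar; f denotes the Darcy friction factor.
Formula: f = \frac{64}{Re}
f = 64/1040 = 0.06154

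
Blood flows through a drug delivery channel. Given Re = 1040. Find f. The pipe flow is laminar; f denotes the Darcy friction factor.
Formula: f = \frac{64}{Re}
f = 64/1040 = 0.06154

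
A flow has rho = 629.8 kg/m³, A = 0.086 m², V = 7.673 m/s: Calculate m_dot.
Formula: \dot{m} = \rho A V
m_dot = 629.8·0.086·7.673 = 415.6 kg/s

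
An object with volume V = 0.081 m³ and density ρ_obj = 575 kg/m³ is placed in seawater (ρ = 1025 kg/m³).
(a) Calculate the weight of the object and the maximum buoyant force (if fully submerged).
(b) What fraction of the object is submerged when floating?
(a) W=rho_obj*g*V=575*9.81*0.081=456.9 N; F_B(max)=rho*g*V=1025*9.81*0.081=814.5 N
(b) Floating fraction=rho_obj/rho=575/1025=0.561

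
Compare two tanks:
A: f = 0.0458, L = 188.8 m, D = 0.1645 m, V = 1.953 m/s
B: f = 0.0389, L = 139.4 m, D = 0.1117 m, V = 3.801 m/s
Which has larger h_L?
h_L(A) = 10.22 m, h_L(B) = 35.75 m. Answer: B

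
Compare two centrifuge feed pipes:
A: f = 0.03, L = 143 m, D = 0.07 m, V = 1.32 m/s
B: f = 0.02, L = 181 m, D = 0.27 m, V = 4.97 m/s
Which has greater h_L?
h_L(A) = 5.443 m, h_L(B) = 16.88 m. Answer: B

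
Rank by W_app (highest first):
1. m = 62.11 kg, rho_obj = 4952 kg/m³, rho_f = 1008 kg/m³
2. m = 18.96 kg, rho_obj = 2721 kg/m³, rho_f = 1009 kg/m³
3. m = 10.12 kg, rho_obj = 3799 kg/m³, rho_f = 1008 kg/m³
Case 1: W_app = 485.3 N
Case 2: W_app = 117 N
Case 3: W_app = 72.94 N
Ranking (highest first): 1, 2, 3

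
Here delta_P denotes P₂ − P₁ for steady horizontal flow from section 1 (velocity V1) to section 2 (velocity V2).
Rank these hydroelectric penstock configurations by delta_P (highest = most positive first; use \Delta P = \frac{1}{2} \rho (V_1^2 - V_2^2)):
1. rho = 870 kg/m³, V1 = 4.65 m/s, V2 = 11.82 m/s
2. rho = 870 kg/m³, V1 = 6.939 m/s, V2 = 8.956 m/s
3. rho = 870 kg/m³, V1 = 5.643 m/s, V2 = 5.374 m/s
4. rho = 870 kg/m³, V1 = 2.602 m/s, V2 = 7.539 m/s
Case 1: delta_P = -51.37 kPa
Case 2: delta_P = -13.95 kPa
Case 3: delta_P = 1.289 kPa
Case 4: delta_P = -21.78 kPa
Ranking (highest first): 3, 2, 4, 1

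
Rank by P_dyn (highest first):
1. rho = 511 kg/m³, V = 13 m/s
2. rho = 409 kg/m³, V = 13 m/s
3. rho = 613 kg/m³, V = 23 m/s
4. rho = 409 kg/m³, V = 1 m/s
Case 1: P_dyn = 43.18 kPa
Case 2: P_dyn = 34.56 kPa
Case 3: P_dyn = 162.1 kPa
Case 4: P_dyn = 0.2045 kPa
Ranking (highest first): 3, 1, 2, 4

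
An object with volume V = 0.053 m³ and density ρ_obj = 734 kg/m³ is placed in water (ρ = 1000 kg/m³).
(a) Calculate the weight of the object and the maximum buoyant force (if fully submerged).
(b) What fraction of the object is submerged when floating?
(a) W=rho_obj*g*V=734*9.81*0.053=381.6 N; F_B(max)=rho*g*V=1000*9.81*0.053=519.9 N
(b) Floating fraction=rho_obj/rho=734/1000=0.734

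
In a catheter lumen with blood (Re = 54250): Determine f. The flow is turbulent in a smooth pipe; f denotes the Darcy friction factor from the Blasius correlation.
Formula: f = \frac{0.316}{Re^{0.25}}
f = 0.316/54250^0.25 = 0.02071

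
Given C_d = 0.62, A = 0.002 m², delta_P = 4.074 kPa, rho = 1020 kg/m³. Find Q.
Formula: Q = C_d A \sqrt{\frac{2 \Delta P}{\rho}}
Q = 0.62·0.002·√(2·(4.074·1000)/1020)·1000 = 3.505 L/s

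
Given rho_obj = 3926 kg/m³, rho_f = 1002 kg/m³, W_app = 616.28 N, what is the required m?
Formula: W_{app} = mg\left(1 - \frac{\rho_f}{\rho_{obj}}\right)
Substituting knowns: 616.28 = m·9.81·(1 − 1002/3926)
Solving for m: m = 616.28/(9.81·(1 − 1002/3926)) = 84.35 kg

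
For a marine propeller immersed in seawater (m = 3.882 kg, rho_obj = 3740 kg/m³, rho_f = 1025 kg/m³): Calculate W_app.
Formula: W_{app} = mg\left(1 - \frac{\rho_f}{\rho_{obj}}\right)
W_app = 3.882·9.81·(1 − 1025/3740) = 27.65 N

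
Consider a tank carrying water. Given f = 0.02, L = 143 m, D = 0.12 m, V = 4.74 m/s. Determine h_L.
Formula: h_L = f \frac{L}{D} \frac{V^2}{2g}
h_L = 0.02·(143/0.12)·4.74²/(2·9.81) = 27.29 m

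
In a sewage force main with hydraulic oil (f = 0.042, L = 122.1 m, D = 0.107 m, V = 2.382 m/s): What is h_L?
Formula: h_L = f \frac{L}{D} \frac{V^2}{2g}
h_L = 0.042·(122.1/0.107)·2.382²/(2·9.81) = 13.86 m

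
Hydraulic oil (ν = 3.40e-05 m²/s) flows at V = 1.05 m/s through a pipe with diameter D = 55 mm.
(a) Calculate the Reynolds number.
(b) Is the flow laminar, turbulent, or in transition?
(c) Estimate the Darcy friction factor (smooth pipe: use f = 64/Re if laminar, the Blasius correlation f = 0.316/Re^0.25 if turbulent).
(a) Re = V·D/ν = 1.05·0.055/3.40e-05 = 1698.5
(b) Flow regime: laminar (Re < 2300)
(c) Friction factor: f = 64/Re = 64/1698.5 = 0.03768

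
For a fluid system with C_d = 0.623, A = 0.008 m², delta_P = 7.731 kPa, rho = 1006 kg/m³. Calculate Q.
Formula: Q = C_d A \sqrt{\frac{2 \Delta P}{\rho}}
Q = 0.623·0.008·√(2·(7.731·1000)/1006)·1000 = 19.54 L/s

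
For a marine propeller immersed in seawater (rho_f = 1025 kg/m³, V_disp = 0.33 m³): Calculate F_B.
Formula: F_B = \rho_f g V_{disp}
F_B = 1025·9.81·0.33 = 3318 N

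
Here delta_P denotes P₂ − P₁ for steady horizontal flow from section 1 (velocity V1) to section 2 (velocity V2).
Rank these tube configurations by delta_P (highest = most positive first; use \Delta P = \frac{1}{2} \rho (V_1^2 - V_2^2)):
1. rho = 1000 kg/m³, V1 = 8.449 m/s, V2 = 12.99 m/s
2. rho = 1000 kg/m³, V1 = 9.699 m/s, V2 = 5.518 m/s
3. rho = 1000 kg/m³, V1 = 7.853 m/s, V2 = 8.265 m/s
Case 1: delta_P = -48.68 kPa
Case 2: delta_P = 31.81 kPa
Case 3: delta_P = -3.32 kPa
Ranking (highest first): 2, 3, 1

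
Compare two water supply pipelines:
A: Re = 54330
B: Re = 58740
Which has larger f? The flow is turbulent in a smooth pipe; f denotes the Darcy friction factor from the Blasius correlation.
f(A) = 0.0207, f(B) = 0.0203. Answer: A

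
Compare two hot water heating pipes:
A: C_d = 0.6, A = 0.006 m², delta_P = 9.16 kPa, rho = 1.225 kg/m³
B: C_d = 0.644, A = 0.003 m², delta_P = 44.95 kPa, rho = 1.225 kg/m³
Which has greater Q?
Q(A) = 440.2 L/s, Q(B) = 523.4 L/s. Answer: B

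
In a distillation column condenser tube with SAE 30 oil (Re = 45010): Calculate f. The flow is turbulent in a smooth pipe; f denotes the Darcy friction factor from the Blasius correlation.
Formula: f = \frac{0.316}{Re^{0.25}}
f = 0.316/45010^0.25 = 0.0217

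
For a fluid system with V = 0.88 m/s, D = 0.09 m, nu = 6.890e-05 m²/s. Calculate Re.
Formula: Re = \frac{V D}{\nu}
Re = 0.88·0.09/6.890e-05 = 1149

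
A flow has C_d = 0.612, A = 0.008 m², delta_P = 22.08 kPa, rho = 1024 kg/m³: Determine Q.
Formula: Q = C_d A \sqrt{\frac{2 \Delta P}{\rho}}
Q = 0.612·0.008·√(2·(22.08·1000)/1024)·1000 = 32.15 L/s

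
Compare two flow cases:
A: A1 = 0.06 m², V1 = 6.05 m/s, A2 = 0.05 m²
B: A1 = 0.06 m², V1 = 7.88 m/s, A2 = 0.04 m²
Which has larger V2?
V2(A) = 7.26 m/s, V2(B) = 11.82 m/s. Answer: B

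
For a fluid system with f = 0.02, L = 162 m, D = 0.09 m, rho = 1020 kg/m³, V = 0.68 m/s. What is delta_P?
Formula: \Delta P = f \frac{L}{D} \frac{\rho V^2}{2}
delta_P = 0.02·(162/0.09)·0.5·1020·0.68²/1000 = 8.49 kPa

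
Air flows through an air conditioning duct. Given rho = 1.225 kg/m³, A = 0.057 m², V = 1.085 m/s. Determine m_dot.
Formula: \dot{m} = \rho A V
m_dot = 1.225·0.057·1.085 = 0.07576 kg/s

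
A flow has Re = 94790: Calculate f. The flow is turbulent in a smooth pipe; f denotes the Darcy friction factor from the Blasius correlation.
Formula: f = \frac{0.316}{Re^{0.25}}
f = 0.316/94790^0.25 = 0.01801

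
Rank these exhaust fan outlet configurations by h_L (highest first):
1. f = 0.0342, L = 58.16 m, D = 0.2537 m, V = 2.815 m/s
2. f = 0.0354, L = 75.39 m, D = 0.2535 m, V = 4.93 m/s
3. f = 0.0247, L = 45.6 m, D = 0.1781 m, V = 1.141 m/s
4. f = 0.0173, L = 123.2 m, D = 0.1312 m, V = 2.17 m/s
Case 1: h_L = 3.167 m
Case 2: h_L = 13.04 m
Case 3: h_L = 0.4196 m
Case 4: h_L = 3.899 m
Ranking (highest first): 2, 4, 1, 3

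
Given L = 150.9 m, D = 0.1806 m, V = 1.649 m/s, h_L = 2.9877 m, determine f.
Formula: h_L = f \frac{L}{D} \frac{V^2}{2g}
Substituting knowns: 2.9877 = f·(150.9/0.1806)·1.649²/(2·9.81)
Solving for f: f = 2.9877·2·9.81/((150.9/0.1806)·1.649²) = 0.0258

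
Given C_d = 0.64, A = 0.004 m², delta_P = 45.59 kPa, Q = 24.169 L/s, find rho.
Formula: Q = C_d A \sqrt{\frac{2 \Delta P}{\rho}}
Substituting knowns: 24.169 = 0.64·0.004·√(2·(45.59·1000)/rho)·1000
Solving for rho: rho = 2·(45.59·1000)/((24.169/1000)/(0.64·0.004))² = 1023 kg/m³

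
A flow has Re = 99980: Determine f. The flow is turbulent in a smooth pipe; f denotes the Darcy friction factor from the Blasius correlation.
Formula: f = \frac{0.316}{Re^{0.25}}
f = 0.316/99980^0.25 = 0.01777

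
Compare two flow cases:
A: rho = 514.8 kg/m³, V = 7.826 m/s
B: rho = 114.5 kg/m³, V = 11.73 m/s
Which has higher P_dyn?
P_dyn(A) = 15.76 kPa, P_dyn(B) = 7.877 kPa. Answer: A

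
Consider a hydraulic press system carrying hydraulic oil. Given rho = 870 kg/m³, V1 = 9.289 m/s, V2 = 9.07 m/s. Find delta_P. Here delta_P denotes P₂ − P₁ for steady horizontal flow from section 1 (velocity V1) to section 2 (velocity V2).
Formula: \Delta P = \frac{1}{2} \rho (V_1^2 - V_2^2)
delta_P = 0.5·870·(9.289² − 9.07²)/1000 = 1.749 kPa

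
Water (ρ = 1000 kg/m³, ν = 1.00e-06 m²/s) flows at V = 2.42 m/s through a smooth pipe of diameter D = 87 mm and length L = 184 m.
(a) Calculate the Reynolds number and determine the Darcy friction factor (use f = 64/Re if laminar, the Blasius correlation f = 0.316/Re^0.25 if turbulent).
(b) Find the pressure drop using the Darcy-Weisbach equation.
(a) Re = V·D/ν = 2.42·0.087/1.00e-06 = 210540 → turbulent (Re > 4000); f = 0.316/Re^0.25 = 0.316/210540^0.25 = 0.014752 (Blasius is strictly valid for Re ≲ 1e5; used here as the smooth-pipe estimate the problem specifies)
(b) Darcy-Weisbach: ΔP = f·(L/D)·½ρV²/1000 = 0.014752·(184/0.087)·½·1000·2.42²/1000 = 91.36 kPa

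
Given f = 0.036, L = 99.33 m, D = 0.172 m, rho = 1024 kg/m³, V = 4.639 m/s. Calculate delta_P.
Formula: \Delta P = f \frac{L}{D} \frac{\rho V^2}{2}
delta_P = 0.036·(99.33/0.172)·0.5·1024·4.639²/1000 = 229.1 kPa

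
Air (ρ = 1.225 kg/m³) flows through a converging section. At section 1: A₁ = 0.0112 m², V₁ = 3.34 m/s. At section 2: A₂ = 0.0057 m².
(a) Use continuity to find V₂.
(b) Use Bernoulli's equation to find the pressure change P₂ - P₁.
(a) Continuity: A₁V₁=A₂V₂ -> V₂=A₁V₁/A₂=0.0112*3.34/0.0057=6.56 m/s
(b) Bernoulli: P₂-P₁=0.5*rho*(V₁^2-V₂^2)/1000=0.5*1.225*(3.34^2-6.56^2)/1000=-0.01953 kPa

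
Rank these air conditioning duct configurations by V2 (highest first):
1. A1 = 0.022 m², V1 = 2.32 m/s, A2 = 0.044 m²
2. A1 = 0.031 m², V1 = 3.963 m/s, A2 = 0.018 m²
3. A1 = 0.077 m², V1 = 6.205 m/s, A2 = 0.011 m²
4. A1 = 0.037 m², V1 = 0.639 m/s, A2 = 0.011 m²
Case 1: V2 = 1.16 m/s
Case 2: V2 = 6.825 m/s
Case 3: V2 = 43.44 m/s
Case 4: V2 = 2.149 m/s
Ranking (highest first): 3, 2, 4, 1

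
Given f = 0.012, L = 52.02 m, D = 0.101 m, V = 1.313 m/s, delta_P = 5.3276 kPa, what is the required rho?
Formula: \Delta P = f \frac{L}{D} \frac{\rho V^2}{2}
Substituting knowns: 5.3276 = 0.012·(52.02/0.101)·0.5·rho·1.313²/1000
Solving for rho: rho = (5.3276·1000)/(0.012·(52.02/0.101)·0.5·1.313²) = 1000 kg/m³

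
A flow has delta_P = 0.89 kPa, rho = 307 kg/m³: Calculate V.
Formula: V = \sqrt{\frac{2 \Delta P}{\rho}}
V = √(2·(0.89·1000)/307) = 2.408 m/s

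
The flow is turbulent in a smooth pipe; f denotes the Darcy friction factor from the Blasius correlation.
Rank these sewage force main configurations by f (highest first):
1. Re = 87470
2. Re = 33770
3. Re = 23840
Case 1: f = 0.01837
Case 2: f = 0.02331
Case 3: f = 0.02543
Ranking (highest first): 3, 2, 1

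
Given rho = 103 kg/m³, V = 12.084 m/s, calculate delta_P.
Formula: V = \sqrt{\frac{2 \Delta P}{\rho}}
Substituting knowns: 12.084 = √(2·(delta_P·1000)/103)
Solving for delta_P: delta_P = 12.084²·103/2/1000 = 7.52 kPa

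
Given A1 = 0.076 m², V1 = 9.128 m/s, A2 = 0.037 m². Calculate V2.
Formula: V_2 = \frac{A_1 V_1}{A_2}
V2 = 0.076·9.128/0.037 = 18.75 m/s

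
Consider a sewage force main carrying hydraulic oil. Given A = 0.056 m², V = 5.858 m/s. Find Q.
Formula: Q = A V
Q = 0.056·5.858·1000 = 328 L/s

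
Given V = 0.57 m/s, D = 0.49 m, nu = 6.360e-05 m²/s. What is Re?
Formula: Re = \frac{V D}{\nu}
Re = 0.57·0.49/6.360e-05 = 4392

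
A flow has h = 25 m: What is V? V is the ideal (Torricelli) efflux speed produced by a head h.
Formula: V = \sqrt{2 g h}
V = √(2·9.81·25) = 22.15 m/s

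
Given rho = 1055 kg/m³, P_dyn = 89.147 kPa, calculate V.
Formula: P_{dyn} = \frac{1}{2} \rho V^2
Substituting knowns: 89.147 = 0.5·1055·V²/1000
Solving for V: V = √(2·(89.147·1000)/1055) = 13 m/s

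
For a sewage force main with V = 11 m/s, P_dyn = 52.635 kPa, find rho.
Formula: P_{dyn} = \frac{1}{2} \rho V^2
Substituting knowns: 52.635 = 0.5·rho·11²/1000
Solving for rho: rho = 2·(52.635·1000)/11² = 870 kg/m³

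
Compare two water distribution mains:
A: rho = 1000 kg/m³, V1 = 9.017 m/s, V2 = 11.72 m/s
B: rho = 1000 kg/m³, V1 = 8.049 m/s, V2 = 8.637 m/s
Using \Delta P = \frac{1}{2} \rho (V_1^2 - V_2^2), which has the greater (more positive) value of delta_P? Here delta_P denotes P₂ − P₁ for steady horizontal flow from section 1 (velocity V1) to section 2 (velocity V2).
delta_P(A) = -28.03 kPa, delta_P(B) = -4.906 kPa. Answer: B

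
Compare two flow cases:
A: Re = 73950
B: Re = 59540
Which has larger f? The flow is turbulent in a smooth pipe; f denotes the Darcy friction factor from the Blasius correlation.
f(A) = 0.01916, f(B) = 0.02023. Answer: B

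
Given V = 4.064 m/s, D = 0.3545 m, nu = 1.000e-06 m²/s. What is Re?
Formula: Re = \frac{V D}{\nu}
Re = 4.064·0.3545/1.000e-06 = 1.441e+06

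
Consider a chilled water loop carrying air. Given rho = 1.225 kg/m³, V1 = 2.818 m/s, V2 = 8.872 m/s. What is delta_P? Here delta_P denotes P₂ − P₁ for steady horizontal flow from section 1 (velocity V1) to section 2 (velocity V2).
Formula: \Delta P = \frac{1}{2} \rho (V_1^2 - V_2^2)
delta_P = 0.5·1.225·(2.818² − 8.872²)/1000 = -0.04335 kPa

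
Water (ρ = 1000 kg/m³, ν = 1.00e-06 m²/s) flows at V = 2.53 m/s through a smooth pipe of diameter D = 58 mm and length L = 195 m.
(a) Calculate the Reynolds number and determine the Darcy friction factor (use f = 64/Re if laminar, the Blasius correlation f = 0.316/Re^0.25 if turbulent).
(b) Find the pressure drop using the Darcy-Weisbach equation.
(a) Re = V·D/ν = 2.53·0.058/1.00e-06 = 146740 → turbulent (Re > 4000); f = 0.316/Re^0.25 = 0.316/146740^0.25 = 0.016145 (Blasius is strictly valid for Re ≲ 1e5; used here as the smooth-pipe estimate the problem specifies)
(b) Darcy-Weisbach: ΔP = f·(L/D)·½ρV²/1000 = 0.016145·(195/0.058)·½·1000·2.53²/1000 = 173.7 kPa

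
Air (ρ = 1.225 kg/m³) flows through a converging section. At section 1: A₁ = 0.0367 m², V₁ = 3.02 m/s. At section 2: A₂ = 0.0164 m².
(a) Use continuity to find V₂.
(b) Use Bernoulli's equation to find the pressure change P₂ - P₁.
(a) Continuity: A₁V₁=A₂V₂ -> V₂=A₁V₁/A₂=0.0367*3.02/0.0164=6.76 m/s
(b) Bernoulli: P₂-P₁=0.5*rho*(V₁^2-V₂^2)/1000=0.5*1.225*(3.02^2-6.76^2)/1000=-0.0224 kPa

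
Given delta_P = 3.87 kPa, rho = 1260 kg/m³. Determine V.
Formula: V = \sqrt{\frac{2 \Delta P}{\rho}}
V = √(2·(3.87·1000)/1260) = 2.478 m/s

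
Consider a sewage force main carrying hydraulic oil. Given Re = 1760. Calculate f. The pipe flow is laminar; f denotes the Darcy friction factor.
Formula: f = \frac{64}{Re}
f = 64/1760 = 0.03636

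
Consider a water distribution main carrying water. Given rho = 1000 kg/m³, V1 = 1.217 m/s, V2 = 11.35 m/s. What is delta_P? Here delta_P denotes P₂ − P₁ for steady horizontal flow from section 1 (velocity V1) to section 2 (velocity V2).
Formula: \Delta P = \frac{1}{2} \rho (V_1^2 - V_2^2)
delta_P = 0.5·1000·(1.217² − 11.35²)/1000 = -63.67 kPa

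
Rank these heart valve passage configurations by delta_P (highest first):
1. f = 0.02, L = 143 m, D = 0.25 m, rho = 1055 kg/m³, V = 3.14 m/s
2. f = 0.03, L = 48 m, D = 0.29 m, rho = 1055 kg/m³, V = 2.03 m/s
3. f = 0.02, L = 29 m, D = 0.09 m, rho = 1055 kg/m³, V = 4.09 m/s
Case 1: delta_P = 59.5 kPa
Case 2: delta_P = 10.79 kPa
Case 3: delta_P = 56.87 kPa
Ranking (highest first): 1, 3, 2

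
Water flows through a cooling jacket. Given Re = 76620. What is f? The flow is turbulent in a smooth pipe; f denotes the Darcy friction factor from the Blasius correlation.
Formula: f = \frac{0.316}{Re^{0.25}}
f = 0.316/76620^0.25 = 0.01899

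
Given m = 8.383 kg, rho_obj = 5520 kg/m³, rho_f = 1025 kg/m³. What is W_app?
Formula: W_{app} = mg\left(1 - \frac{\rho_f}{\rho_{obj}}\right)
W_app = 8.383·9.81·(1 − 1025/5520) = 66.97 N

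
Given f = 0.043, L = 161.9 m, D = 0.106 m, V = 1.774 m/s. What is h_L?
Formula: h_L = f \frac{L}{D} \frac{V^2}{2g}
h_L = 0.043·(161.9/0.106)·1.774²/(2·9.81) = 10.53 m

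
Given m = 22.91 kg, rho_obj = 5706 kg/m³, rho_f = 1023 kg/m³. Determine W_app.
Formula: W_{app} = mg\left(1 - \frac{\rho_f}{\rho_{obj}}\right)
W_app = 22.91·9.81·(1 − 1023/5706) = 184.5 N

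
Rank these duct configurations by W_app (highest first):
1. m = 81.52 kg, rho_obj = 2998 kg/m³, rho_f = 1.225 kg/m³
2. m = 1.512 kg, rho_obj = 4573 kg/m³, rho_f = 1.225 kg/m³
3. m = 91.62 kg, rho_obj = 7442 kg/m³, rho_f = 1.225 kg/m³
Case 1: W_app = 799.4 N
Case 2: W_app = 14.83 N
Case 3: W_app = 898.6 N
Ranking (highest first): 3, 1, 2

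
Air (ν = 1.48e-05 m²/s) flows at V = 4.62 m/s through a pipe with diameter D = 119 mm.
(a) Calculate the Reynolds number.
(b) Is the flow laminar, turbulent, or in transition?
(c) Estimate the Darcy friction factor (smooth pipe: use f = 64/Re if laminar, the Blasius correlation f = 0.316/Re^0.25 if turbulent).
(a) Re = V·D/ν = 4.62·0.119/1.48e-05 = 37147
(b) Flow regime: turbulent (Re > 4000)
(c) Friction factor: f = 0.316/Re^0.25 = 0.316/37147^0.25 = 0.02276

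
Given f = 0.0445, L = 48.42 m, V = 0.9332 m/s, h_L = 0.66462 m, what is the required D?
Formula: h_L = f \frac{L}{D} \frac{V^2}{2g}
Substituting knowns: 0.66462 = 0.0445·(48.42/D)·0.9332²/(2·9.81)
Solving for D: D = 0.0445·48.42·0.9332²/(2·9.81·0.66462) = 0.1439 m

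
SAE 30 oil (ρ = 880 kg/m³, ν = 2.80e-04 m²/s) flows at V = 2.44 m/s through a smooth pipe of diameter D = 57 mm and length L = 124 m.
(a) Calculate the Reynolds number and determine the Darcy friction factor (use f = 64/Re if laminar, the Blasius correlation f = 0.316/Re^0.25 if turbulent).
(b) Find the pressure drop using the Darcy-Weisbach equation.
(a) Re = V·D/ν = 2.44·0.057/2.80e-04 = 496.71 → laminar (Re < 2300); f = 64/Re = 64/496.71 = 0.12885
(b) Darcy-Weisbach: ΔP = f·(L/D)·½ρV²/1000 = 0.12885·(124/0.057)·½·880·2.44²/1000 = 734.3 kPa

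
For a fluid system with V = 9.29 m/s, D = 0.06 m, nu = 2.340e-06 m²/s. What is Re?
Formula: Re = \frac{V D}{\nu}
Re = 9.29·0.06/2.340e-06 = 238205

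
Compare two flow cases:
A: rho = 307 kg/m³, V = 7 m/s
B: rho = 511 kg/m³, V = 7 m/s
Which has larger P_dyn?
P_dyn(A) = 7.521 kPa, P_dyn(B) = 12.52 kPa. Answer: B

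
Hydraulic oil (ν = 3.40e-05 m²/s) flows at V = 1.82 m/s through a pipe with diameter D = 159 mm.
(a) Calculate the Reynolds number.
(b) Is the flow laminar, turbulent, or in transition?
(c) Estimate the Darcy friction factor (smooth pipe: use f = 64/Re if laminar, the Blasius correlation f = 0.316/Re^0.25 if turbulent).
(a) Re = V·D/ν = 1.82·0.159/3.40e-05 = 8511.2
(b) Flow regime: turbulent (Re > 4000)
(c) Friction factor: f = 0.316/Re^0.25 = 0.316/8511.2^0.25 = 0.0329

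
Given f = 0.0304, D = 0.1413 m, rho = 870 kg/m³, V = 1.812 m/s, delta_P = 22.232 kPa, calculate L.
Formula: \Delta P = f \frac{L}{D} \frac{\rho V^2}{2}
Substituting knowns: 22.232 = 0.0304·(L/0.1413)·0.5·870·1.812²/1000
Solving for L: L = (22.232·1000)·0.1413/(0.0304·0.5·870·1.812²) = 72.35 m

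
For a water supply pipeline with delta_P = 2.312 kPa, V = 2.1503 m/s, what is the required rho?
Formula: V = \sqrt{\frac{2 \Delta P}{\rho}}
Substituting knowns: 2.1503 = √(2·(2.312·1000)/rho)
Solving for rho: rho = 2·(2.312·1000)/2.1503² = 1000 kg/m³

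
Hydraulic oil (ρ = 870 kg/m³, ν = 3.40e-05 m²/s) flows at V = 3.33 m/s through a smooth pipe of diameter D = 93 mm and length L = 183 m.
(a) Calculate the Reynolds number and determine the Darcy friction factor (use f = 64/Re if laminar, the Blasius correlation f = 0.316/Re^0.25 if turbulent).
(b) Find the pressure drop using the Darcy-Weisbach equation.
(a) Re = V·D/ν = 3.33·0.093/3.40e-05 = 9108.5 → turbulent (Re > 4000); f = 0.316/Re^0.25 = 0.316/9108.5^0.25 = 0.032346
(b) Darcy-Weisbach: ΔP = f·(L/D)·½ρV²/1000 = 0.032346·(183/0.093)·½·870·3.33²/1000 = 307 kPa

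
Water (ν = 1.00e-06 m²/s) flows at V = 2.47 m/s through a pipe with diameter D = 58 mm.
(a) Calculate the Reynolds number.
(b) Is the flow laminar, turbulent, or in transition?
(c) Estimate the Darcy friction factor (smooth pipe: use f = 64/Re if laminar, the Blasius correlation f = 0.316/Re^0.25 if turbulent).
(a) Re = V·D/ν = 2.47·0.058/1.00e-06 = 143260
(b) Flow regime: turbulent (Re > 4000)
(c) Friction factor: f = 0.316/Re^0.25 = 0.316/143260^0.25 = 0.01624 (Blasius is strictly valid for Re ≲ 1e5; used here as the smooth-pipe estimate the problem specifies)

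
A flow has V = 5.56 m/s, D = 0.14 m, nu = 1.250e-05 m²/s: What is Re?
Formula: Re = \frac{V D}{\nu}
Re = 5.56·0.14/1.250e-05 = 62272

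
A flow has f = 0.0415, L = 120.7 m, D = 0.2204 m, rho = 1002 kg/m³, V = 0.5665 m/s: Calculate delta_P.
Formula: \Delta P = f \frac{L}{D} \frac{\rho V^2}{2}
delta_P = 0.0415·(120.7/0.2204)·0.5·1002·0.5665²/1000 = 3.654 kPa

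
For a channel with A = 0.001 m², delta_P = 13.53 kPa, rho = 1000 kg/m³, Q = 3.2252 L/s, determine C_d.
Formula: Q = C_d A \sqrt{\frac{2 \Delta P}{\rho}}
Substituting knowns: 3.2252 = C_d·0.001·√(2·(13.53·1000)/1000)·1000
Solving for C_d: C_d = (3.2252/1000)/(0.001·√(2·(13.53·1000)/1000)) = 0.62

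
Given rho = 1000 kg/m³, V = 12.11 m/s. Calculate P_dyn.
Formula: P_{dyn} = \frac{1}{2} \rho V^2
P_dyn = 0.5·1000·12.11²/1000 = 73.33 kPa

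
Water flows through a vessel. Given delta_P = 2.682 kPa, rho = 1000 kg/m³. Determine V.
Formula: V = \sqrt{\frac{2 \Delta P}{\rho}}
V = √(2·(2.682·1000)/1000) = 2.316 m/s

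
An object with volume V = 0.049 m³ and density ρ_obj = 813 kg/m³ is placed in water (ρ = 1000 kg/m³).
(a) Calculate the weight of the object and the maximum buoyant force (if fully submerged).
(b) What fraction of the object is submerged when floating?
(a) W=rho_obj*g*V=813*9.81*0.049=390.8 N; F_B(max)=rho*g*V=1000*9.81*0.049=480.7 N
(b) Floating fraction=rho_obj/rho=813/1000=0.813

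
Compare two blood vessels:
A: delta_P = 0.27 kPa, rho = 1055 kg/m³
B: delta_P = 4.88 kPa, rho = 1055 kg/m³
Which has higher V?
V(A) = 0.7154 m/s, V(B) = 3.042 m/s. Answer: B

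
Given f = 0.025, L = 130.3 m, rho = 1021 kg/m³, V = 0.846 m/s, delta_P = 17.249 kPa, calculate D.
Formula: \Delta P = f \frac{L}{D} \frac{\rho V^2}{2}
Substituting knowns: 17.249 = 0.025·(130.3/D)·0.5·1021·0.846²/1000
Solving for D: D = 0.025·130.3·0.5·1021·0.846²/(17.249·1000) = 0.069 m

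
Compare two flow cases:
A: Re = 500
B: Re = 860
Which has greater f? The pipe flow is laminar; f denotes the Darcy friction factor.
f(A) = 0.128, f(B) = 0.07442. Answer: A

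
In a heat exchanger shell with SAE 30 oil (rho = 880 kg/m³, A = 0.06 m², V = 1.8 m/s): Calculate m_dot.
Formula: \dot{m} = \rho A V
m_dot = 880·0.06·1.8 = 95.04 kg/s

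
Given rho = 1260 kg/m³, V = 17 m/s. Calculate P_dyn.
Formula: P_{dyn} = \frac{1}{2} \rho V^2
P_dyn = 0.5·1260·17²/1000 = 182.1 kPa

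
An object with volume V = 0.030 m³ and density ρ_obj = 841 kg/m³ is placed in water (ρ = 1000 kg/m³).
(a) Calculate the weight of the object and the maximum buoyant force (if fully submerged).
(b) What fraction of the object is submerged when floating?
(a) W=rho_obj*g*V=841*9.81*0.030=247.5 N; F_B(max)=rho*g*V=1000*9.81*0.030=294.3 N
(b) Floating fraction=rho_obj/rho=841/1000=0.841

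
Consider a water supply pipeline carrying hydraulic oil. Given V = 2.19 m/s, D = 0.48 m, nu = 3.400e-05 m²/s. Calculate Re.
Formula: Re = \frac{V D}{\nu}
Re = 2.19·0.48/3.400e-05 = 30918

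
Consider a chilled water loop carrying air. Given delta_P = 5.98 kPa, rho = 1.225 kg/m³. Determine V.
Formula: V = \sqrt{\frac{2 \Delta P}{\rho}}
V = √(2·(5.98·1000)/1.225) = 98.81 m/s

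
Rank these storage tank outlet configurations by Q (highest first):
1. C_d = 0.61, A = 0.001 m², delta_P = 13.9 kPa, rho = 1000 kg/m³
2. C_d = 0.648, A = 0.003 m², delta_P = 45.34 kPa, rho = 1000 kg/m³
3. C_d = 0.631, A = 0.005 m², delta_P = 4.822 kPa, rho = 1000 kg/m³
Case 1: Q = 3.216 L/s
Case 2: Q = 18.51 L/s
Case 3: Q = 9.798 L/s
Ranking (highest first): 2, 3, 1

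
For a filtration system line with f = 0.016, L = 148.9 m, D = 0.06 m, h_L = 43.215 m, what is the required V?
Formula: h_L = f \frac{L}{D} \frac{V^2}{2g}
Substituting knowns: 43.215 = 0.016·(148.9/0.06)·V²/(2·9.81)
Solving for V: V = √(43.215·2·9.81/(0.016·(148.9/0.06))) = 4.621 m/s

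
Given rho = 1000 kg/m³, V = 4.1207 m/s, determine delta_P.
Formula: V = \sqrt{\frac{2 \Delta P}{\rho}}
Substituting knowns: 4.1207 = √(2·(delta_P·1000)/1000)
Solving for delta_P: delta_P = 4.1207²·1000/2/1000 = 8.49 kPa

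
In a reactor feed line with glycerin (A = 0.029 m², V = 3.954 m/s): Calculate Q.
Formula: Q = A V
Q = 0.029·3.954·1000 = 114.7 L/s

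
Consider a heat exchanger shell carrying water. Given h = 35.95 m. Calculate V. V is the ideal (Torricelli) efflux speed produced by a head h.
Formula: V = \sqrt{2 g h}
V = √(2·9.81·35.95) = 26.56 m/s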